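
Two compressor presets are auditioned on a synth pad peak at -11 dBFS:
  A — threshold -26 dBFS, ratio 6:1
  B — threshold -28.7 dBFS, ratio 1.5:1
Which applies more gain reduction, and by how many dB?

A, by 6.6 dB

A: 15 dB over, compressed to 2.5 dB over, so 12.5 dB of GR.
B: 17.7 dB over, compressed to 11.8 dB over, so 5.9 dB of GR.
A applies 6.6 dB more gain reduction.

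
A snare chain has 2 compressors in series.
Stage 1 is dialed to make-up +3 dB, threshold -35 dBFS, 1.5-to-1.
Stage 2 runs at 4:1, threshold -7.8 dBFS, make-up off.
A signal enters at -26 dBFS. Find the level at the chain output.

-26 dBFS

Stage 1: -26 dBFS is 9 dB over -35 dBFS; at 1.5:1 that becomes 6 dB over, giving -29 dBFS; +3 dB make-up → -26 dBFS.
Stage 2: -26 dBFS is at or below the -7.8 dBFS threshold — no compression; output -26 dBFS.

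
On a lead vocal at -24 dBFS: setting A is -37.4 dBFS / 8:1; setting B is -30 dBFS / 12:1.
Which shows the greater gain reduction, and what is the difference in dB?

A: overshoot 13.4 dB → output overshoot 1.675 dB → GR 11.725 dB.
B: overshoot 6 dB → output overshoot 0.5 dB → GR 5.5 dB.
A reduces 6.225 dB more.

A, by 6.225 dB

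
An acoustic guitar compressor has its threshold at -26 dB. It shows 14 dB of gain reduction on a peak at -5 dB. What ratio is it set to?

Input overshoot = -5 − (-26) = 21 dB.
Output overshoot = 21 − 14 = 7 dB.
Ratio = input overshoot / output overshoot = 21 / 7 = 3.

3:1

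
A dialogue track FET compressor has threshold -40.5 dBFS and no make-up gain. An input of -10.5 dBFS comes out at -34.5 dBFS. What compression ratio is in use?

5:1

Input overshoot = -10.5 − (-40.5) = 30 dB; output overshoot = -34.5 − (-40.5) = 6 dB.
Ratio = 30 / 6 = 5.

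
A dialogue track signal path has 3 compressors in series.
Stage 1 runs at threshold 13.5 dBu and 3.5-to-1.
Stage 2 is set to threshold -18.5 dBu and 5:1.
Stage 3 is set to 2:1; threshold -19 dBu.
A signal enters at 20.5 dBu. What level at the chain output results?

Stage 1: 7 dB above 13.5 dBu, reduced 3.5:1 to 2 dB above → 15.5 dBu.
Stage 2: overshoot 34 dB → 34/5 = 6.8 dB → -11.7 dBu.
Stage 3: 7.3 dB above -19 dBu, reduced 2:1 to 3.65 dB above → -15.35 dBu.

-15.35 dBu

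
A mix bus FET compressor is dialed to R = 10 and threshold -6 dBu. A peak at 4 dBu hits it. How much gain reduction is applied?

9 dB

Overshoot = 4 − (-6) = 10 dB.
After 10:1 compression the overshoot becomes 10/10 = 1 dB.
So the signal is attenuated by 10 − 1 = 9 dB.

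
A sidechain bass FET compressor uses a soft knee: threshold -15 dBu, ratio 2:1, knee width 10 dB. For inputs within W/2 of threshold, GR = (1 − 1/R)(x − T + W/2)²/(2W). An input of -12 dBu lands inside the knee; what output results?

x − T + W/2 = -12 − (-15) + 5 = 8.
GR = (1 − 1/2) × 8² / 20 = 0.5 × 64 / 20 = 1.6 dB.
Output = -12 − 1.6 = -13.6 dBu.

-13.6 dBu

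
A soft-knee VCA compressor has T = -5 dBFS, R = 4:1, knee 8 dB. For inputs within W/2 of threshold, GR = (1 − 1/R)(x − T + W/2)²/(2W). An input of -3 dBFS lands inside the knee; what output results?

-4.6875 dBFS

x − T + W/2 = -3 − (-5) + 4 = 6.
GR = (1 − 1/4) × 6² / 16 = 0.75 × 36 / 16 = 1.6875 dB.
Output = -3 − 1.6875 = -4.6875 dBFS.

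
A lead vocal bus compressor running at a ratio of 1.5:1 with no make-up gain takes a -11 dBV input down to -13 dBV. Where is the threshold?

Gain reduction = -11 − (-13) = 2 dB; output overshoot = GR / (R − 1) = 2 / 0.5 = 4 dB.
Threshold = output − output overshoot = -13 − 4 = -17 dBV.

-17 dBV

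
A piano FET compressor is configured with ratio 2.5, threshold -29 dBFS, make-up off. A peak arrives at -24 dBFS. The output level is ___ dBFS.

-24 dBFS sits 5 dB over threshold.
The 5 dB excess becomes 2 dB after 2.5:1 reduction.
Output = -29 + 2 = -27 dBFS.

-27 dBFS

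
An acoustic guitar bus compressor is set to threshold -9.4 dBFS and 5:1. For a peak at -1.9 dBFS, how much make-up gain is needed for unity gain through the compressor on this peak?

The peak compresses to -9.4 + 7.5/5 = -7.9 dBFS.
To reach -1.9 dBFS requires -1.9 − (-7.9) = 6 dB of make-up.

6 dB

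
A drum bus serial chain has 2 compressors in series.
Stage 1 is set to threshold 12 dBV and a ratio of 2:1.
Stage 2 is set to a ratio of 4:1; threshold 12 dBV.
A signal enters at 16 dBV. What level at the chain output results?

12.5 dBV

Stage 1: 4 dB above 12 dBV, reduced 2:1 to 2 dB above → 14 dBV.
Stage 2: 14 dBV is 2 dB over 12 dBV; at 4:1 that becomes 0.5 dB over, giving 12.5 dBV.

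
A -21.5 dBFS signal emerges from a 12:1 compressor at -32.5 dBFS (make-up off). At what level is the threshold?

-33.5 dBFS

Let T be the threshold. Output overshoot = (input overshoot)/R, so -32.5 − T = (-21.5 − T)/12.
12·(-32.5 − T) = -21.5 − T → 11·T = -390 − (-21.5) = -368.5.
T = -368.5/11 = -33.5 dBFS.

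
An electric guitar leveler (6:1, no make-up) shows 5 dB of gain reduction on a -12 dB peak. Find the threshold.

-18 dB

Input is 6 dB above T (since output overshoot × R = input overshoot: (-17 − T)·6 = -12 − T gives T = -18 dB).
Check: -18 + (-12 − (-18))/6 = -18 + 1 = -17 dB. ✓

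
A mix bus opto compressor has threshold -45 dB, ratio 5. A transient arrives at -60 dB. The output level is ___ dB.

-60 dB

-60 dB is 15 dB below the -45 dB threshold, so no gain reduction is applied.
Output = input = -60 dB.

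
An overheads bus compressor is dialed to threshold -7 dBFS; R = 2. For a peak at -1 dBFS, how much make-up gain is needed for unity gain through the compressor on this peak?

3 dB

Overshoot 6 dB → 6/2 = 3 dB after compression, so the compressed level is -7 + 3 = -4 dBFS.
Make-up = target − compressed = -1 − (-4) = 3 dB.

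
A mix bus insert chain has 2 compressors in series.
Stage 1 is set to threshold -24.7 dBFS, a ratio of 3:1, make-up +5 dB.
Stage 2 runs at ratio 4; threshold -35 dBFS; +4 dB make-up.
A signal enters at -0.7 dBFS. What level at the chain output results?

Stage 1: 24 dB above -24.7 dBFS, reduced 3:1 to 8 dB above → -16.7 dBFS; +5 dB make-up → -11.7 dBFS.
Stage 2: -11.7 dBFS is 23.3 dB over -35 dBFS; at 4:1 that becomes 5.825 dB over, giving -29.175 dBFS; +4 dB make-up → -25.175 dBFS.

-25.175 dBFS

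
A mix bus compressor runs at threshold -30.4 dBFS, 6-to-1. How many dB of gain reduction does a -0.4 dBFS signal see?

Overshoot = -0.4 − (-30.4) = 30 dB.
After 6:1 compression the overshoot becomes 30/6 = 5 dB.
Gain reduction = 30 − 5 = 25 dB.

25 dB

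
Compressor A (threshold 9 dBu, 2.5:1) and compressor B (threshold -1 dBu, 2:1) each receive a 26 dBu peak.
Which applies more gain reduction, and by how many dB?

A: GR = 17 − 17/2.5 = 10.2 dB.
B: GR = 27 − 27/2 = 13.5 dB.
B reduces 3.3 dB more.

B, by 3.3 dB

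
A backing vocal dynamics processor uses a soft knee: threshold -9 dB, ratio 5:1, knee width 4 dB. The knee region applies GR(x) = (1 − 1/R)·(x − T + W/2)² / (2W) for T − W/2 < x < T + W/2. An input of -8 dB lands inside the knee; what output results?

-8.9 dB

x − T + W/2 = -8 − (-9) + 2 = 3.
GR = (1 − 1/5) × 3² / 8 = 0.8 × 9 / 8 = 0.9 dB.
Output = -8 − 0.9 = -8.9 dB.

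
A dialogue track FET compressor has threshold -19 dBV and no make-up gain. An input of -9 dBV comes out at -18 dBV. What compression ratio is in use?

10:1

Input overshoot = -9 − (-19) = 10 dB; output overshoot = -18 − (-19) = 1 dB.
Ratio = 10 / 1 = 10.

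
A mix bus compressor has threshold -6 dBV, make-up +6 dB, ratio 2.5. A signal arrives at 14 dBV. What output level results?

The input is 20 dB above the -6 dBV threshold.
The 20 dB excess becomes 8 dB after 2.5:1 reduction.
Output = -6 + 8 = 2 dBV; make-up adds 6 dB, giving 8 dBV.

8 dBV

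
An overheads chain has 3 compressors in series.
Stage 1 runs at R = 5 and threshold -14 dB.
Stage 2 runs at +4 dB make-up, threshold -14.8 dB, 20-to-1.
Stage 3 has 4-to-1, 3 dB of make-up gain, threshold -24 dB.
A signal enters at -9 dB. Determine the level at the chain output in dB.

Stage 1: overshoot 5 dB → 5/5 = 1 dB → -13 dB.
Stage 2: overshoot 1.8 dB → 1.8/20 = 0.09 dB → -14.71 dB; +4 dB make-up → -10.71 dB.
Stage 3: 13.29 dB above -24 dB, reduced 4:1 to 3.3225 dB above → -20.6775 dB; +3 dB make-up → -17.6775 dB.

-17.6775 dB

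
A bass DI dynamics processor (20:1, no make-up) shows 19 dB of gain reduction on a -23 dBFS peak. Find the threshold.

Gain reduction = -23 − (-42) = 19 dB; output overshoot = GR / (R − 1) = 19 / 19 = 1 dB.
Threshold = output − output overshoot = -42 − 1 = -43 dBFS.

-43 dBFS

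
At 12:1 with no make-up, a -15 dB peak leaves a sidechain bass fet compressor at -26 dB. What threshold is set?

-27 dB

Gain reduction = -15 − (-26) = 11 dB; output overshoot = GR / (R − 1) = 11 / 11 = 1 dB.
Threshold = output − output overshoot = -26 − 1 = -27 dB.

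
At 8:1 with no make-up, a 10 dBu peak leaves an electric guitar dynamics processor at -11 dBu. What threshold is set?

Let T be the threshold. Output overshoot = (input overshoot)/R, so -11 − T = (10 − T)/8.
8·(-11 − T) = 10 − T → 7·T = -88 − 10 = -98.
T = -98/7 = -14 dBu.

-14 dBu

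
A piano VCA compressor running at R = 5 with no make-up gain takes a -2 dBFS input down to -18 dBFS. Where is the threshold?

-22 dBFS

Gain reduction = -2 − (-18) = 16 dB; output overshoot = GR / (R − 1) = 16 / 4 = 4 dB.
Threshold = output − output overshoot = -18 − 4 = -22 dBFS.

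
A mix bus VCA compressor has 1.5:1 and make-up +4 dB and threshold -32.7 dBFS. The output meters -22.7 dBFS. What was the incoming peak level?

-23.7 dBFS

Before make-up, the level was -22.7 − 4 = -26.7 dBFS.
That's 6 dB above the -32.7 dBFS threshold.
Undo the ratio: input overshoot = 6 × 1.5 = 9 dB, giving input = -23.7 dBFS.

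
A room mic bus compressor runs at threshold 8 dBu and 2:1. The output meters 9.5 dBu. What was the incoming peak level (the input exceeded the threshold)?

11 dBu

That's 1.5 dB above the 8 dBu threshold.
Input overshoot = R × output overshoot = 3 dB → input = 8 + 3 = 11 dBu.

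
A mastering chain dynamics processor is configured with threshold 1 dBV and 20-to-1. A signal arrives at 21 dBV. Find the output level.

2 dBV

The input is 20 dB above the 1 dBV threshold.
At 20:1 the overshoot is divided by 20, leaving 1 dB above threshold.
So the level is 1 + 1 = 2 dBV.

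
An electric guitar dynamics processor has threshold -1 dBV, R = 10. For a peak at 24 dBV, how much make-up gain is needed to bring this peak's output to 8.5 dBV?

7 dB

Overshoot 25 dB → 25/10 = 2.5 dB after compression, so the compressed level is -1 + 2.5 = 1.5 dBV.
Make-up = target − compressed = 8.5 − 1.5 = 7 dB.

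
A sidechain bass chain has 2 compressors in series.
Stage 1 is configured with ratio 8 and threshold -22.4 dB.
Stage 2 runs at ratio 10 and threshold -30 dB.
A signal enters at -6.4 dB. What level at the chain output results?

Stage 1: overshoot 16 dB → 16/8 = 2 dB → -20.4 dB.
Stage 2: overshoot 9.6 dB → 9.6/10 = 0.96 dB → -29.04 dB.

-29.04 dB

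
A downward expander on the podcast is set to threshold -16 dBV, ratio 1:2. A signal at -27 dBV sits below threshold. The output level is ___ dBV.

Below threshold, a 1:2 expander applies gain = (2−1)×(T − x) of attenuation.
(2−1) × 11 = 11 dB, so output = -27 − 11 = -38 dBV.

-38 dBV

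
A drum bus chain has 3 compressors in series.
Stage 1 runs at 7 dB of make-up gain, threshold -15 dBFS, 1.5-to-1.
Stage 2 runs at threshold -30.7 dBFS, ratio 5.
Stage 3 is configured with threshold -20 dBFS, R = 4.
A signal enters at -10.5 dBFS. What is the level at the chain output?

-25.56 dBFS

Stage 1: -10.5 dBFS is 4.5 dB over -15 dBFS; at 1.5:1 that becomes 3 dB over, giving -12 dBFS; +7 dB make-up → -5 dBFS.
Stage 2: -5 dBFS is 25.7 dB over -30.7 dBFS; at 5:1 that becomes 5.14 dB over, giving -25.56 dBFS.
Stage 3: below threshold (-25.56 ≤ -20); passes unchanged; output -25.56 dBFS.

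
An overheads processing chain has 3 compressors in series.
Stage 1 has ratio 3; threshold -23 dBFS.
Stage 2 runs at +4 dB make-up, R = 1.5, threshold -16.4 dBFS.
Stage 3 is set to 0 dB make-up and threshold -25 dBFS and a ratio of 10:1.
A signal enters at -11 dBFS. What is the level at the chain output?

-24 dBFS

Stage 1: 12 dB above -23 dBFS, reduced 3:1 to 4 dB above → -19 dBFS.
Stage 2: below threshold (-19 ≤ -16.4); passes unchanged; make-up brings it to -15 dBFS.
Stage 3: -15 dBFS is 10 dB over -25 dBFS; at 10:1 that becomes 1 dB over, giving -24 dBFS.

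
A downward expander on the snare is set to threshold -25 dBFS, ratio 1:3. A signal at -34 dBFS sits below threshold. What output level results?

-52 dBFS

Below threshold, a 1:3 expander applies gain = (3−1)×(T − x) of attenuation.
(3−1) × 9 = 18 dB, so output = -34 − 18 = -52 dBFS.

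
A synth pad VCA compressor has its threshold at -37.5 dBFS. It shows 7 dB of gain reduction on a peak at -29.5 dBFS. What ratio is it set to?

Input overshoot = -29.5 − (-37.5) = 8 dB.
Output overshoot = 8 − 7 = 1 dB.
Ratio = input overshoot / output overshoot = 8 / 1 = 8.

8:1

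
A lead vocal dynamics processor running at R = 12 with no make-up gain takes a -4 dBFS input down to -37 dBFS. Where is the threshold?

-40 dBFS

Input is 36 dB above T (since output overshoot × R = input overshoot: (-37 − T)·12 = -4 − T gives T = -40 dBFS).
Check: -40 + (-4 − (-40))/12 = -40 + 3 = -37 dBFS. ✓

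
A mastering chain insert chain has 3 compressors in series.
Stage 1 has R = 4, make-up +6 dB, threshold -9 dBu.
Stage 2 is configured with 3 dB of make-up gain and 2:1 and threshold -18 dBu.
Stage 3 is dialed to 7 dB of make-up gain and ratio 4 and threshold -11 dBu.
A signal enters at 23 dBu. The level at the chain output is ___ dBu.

Stage 1: overshoot 32 dB → 32/4 = 8 dB → -1 dBu; +6 dB make-up → 5 dBu.
Stage 2: overshoot 23 dB → 23/2 = 11.5 dB → -6.5 dBu; +3 dB make-up → -3.5 dBu.
Stage 3: overshoot 7.5 dB → 7.5/4 = 1.875 dB → -9.125 dBu; +7 dB make-up → -2.125 dBu.

-2.125 dBu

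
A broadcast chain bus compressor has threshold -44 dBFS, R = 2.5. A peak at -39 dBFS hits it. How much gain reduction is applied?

3 dB

The signal is 5 dB above threshold.
After 2.5:1 compression the overshoot becomes 5/2.5 = 2 dB.
GR = overshoot in − overshoot out = 5 − 2 = 3 dB.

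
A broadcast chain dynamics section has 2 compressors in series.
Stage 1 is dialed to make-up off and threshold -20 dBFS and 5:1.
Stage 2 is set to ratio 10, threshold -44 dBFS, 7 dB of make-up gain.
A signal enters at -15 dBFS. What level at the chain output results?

Stage 1: -15 dBFS is 5 dB over -20 dBFS; at 5:1 that becomes 1 dB over, giving -19 dBFS.
Stage 2: 25 dB above -44 dBFS, reduced 10:1 to 2.5 dB above → -41.5 dBFS; +7 dB make-up → -34.5 dBFS.

-34.5 dBFS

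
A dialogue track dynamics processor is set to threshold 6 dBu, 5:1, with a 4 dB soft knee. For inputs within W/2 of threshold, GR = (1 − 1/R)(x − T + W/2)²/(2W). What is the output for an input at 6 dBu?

x − T + W/2 = 6 − 6 + 2 = 2.
GR = (1 − 1/5) × 2² / 8 = 0.8 × 4 / 8 = 0.4 dB.
Output = 6 − 0.4 = 5.6 dBu.

5.6 dBu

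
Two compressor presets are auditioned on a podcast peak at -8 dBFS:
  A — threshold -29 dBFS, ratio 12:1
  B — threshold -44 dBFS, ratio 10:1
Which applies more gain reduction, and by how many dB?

A: GR = 21 − 21/12 = 19.25 dB.
B: GR = 36 − 36/10 = 32.4 dB.
Difference: 13.15 dB in favour of B.

B, by 13.15 dB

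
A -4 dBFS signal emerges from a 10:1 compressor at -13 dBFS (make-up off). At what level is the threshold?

Gain reduction = -4 − (-13) = 9 dB; output overshoot = GR / (R − 1) = 9 / 9 = 1 dB.
Threshold = output − output overshoot = -13 − 1 = -14 dBFS.

-14 dBFS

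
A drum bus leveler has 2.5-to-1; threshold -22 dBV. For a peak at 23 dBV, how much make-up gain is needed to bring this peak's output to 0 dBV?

4 dB

Without make-up, output = threshold + overshoot/2.5 = -22 + 18 = -4 dBV.
Gap to target: 4 dB.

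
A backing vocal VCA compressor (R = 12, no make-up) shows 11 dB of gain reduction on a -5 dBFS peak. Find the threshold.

-17 dBFS

Let T be the threshold. Output overshoot = (input overshoot)/R, so -16 − T = (-5 − T)/12.
12·(-16 − T) = -5 − T → 11·T = -192 − (-5) = -187.
T = -187/11 = -17 dBFS.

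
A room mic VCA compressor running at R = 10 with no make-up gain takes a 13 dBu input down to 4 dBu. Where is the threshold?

3 dBu

Input is 10 dB above T (since output overshoot × R = input overshoot: (4 − T)·10 = 13 − T gives T = 3 dBu).
Check: 3 + (13 − 3)/10 = 3 + 1 = 4 dBu. ✓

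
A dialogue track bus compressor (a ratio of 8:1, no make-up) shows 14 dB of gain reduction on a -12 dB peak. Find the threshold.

Input is 16 dB above T (since output overshoot × R = input overshoot: (-26 − T)·8 = -12 − T gives T = -28 dB).
Check: -28 + (-12 − (-28))/8 = -28 + 2 = -26 dB. ✓

-28 dB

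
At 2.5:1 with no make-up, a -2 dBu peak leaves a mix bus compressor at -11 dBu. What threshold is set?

Gain reduction = -2 − (-11) = 9 dB; output overshoot = GR / (R − 1) = 9 / 1.5 = 6 dB.
Threshold = output − output overshoot = -11 − 6 = -17 dBu.

-17 dBu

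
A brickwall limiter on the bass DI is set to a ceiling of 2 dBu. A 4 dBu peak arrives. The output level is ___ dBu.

At ∞:1, everything above 2 dBu is held at the ceiling.

2 dBu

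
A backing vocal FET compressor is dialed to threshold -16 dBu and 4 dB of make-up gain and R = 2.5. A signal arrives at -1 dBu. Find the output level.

-6 dBu

The input is 15 dB above the -16 dBu threshold.
The 15 dB excess becomes 6 dB after 2.5:1 reduction.
So the level is -16 + 6 = -10 dBu; make-up adds 4 dB, giving -6 dBu.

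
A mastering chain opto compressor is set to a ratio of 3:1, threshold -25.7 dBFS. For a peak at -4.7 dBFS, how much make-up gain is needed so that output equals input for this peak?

14 dB

Without make-up, output = threshold + overshoot/3 = -25.7 + 7 = -18.7 dBFS.
Gap to target: 14 dB.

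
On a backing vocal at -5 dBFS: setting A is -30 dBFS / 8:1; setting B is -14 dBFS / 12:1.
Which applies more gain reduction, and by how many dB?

A: GR = 25 − 25/8 = 21.875 dB.
B: GR = 9 − 9/12 = 8.25 dB.
A applies 13.625 dB more gain reduction.

A, by 13.625 dB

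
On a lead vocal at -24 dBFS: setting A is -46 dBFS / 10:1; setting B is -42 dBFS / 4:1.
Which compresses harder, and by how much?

A, by 6.3 dB

A: 22 dB over, compressed to 2.2 dB over, so 19.8 dB of GR.
B: 18 dB over, compressed to 4.5 dB over, so 13.5 dB of GR.
Difference: 6.3 dB in favour of A.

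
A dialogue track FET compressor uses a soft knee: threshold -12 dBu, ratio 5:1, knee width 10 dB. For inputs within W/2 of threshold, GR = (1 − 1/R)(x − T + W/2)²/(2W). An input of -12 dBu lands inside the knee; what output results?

-13 dBu

x − T + W/2 = -12 − (-12) + 5 = 5.
GR = (1 − 1/5) × 5² / 20 = 0.8 × 25 / 20 = 1 dB.
Output = -12 − 1 = -13 dBu.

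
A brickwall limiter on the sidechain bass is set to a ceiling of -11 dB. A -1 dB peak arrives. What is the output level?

-11 dB

The limiter clamps the peak to its -11 dB ceiling.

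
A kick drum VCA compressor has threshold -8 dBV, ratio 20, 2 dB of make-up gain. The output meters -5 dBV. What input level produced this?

12 dBV

Before make-up, the level was -5 − 2 = -7 dBV.
Post-compression overshoot = -7 − (-8) = 1 dB.
Before 20:1 compression the overshoot was 1 × 20 = 20 dB, so input = -8 + 20 = 12 dBV.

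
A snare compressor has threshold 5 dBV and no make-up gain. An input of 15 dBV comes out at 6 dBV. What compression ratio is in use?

10:1

Input overshoot = 15 − 5 = 10 dB; output overshoot = 6 − 5 = 1 dB.
Ratio = 10 / 1 = 10.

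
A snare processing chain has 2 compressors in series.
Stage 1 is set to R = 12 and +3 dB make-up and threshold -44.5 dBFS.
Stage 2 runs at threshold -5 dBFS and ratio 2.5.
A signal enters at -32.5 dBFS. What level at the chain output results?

Stage 1: 12 dB above -44.5 dBFS, reduced 12:1 to 1 dB above → -43.5 dBFS; +3 dB make-up → -40.5 dBFS.
Stage 2: -40.5 dBFS is at or below the -5 dBFS threshold — no compression; output -40.5 dBFS.

-40.5 dBFS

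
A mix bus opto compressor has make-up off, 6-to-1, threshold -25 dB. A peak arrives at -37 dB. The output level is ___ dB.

-37 dB

-37 dB is 12 dB below the -25 dB threshold, so no gain reduction is applied.
Output = input = -37 dB.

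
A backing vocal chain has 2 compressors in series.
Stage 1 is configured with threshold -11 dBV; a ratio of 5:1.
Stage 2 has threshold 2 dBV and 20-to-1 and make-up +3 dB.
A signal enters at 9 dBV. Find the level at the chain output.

-4 dBV

Stage 1: overshoot 20 dB → 20/5 = 4 dB → -7 dBV.
Stage 2: -7 dBV ≤ 2 dBV, so stage 2 doesn't engage; make-up brings it to -4 dBV.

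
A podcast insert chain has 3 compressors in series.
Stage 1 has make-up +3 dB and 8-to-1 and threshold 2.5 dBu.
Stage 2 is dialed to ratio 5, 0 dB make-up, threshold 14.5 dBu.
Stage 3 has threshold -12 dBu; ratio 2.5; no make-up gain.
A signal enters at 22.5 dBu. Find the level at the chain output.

Stage 1: overshoot 20 dB → 20/8 = 2.5 dB → 5 dBu; +3 dB make-up → 8 dBu.
Stage 2: 8 dBu ≤ 14.5 dBu, so stage 2 doesn't engage; output 8 dBu.
Stage 3: 20 dB above -12 dBu, reduced 2.5:1 to 8 dB above → -4 dBu.

-4 dBu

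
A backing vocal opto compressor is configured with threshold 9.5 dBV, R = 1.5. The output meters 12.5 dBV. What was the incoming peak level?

14 dBV

Post-compression overshoot = 12.5 − 9.5 = 3 dB.
Before 1.5:1 compression the overshoot was 3 × 1.5 = 4.5 dB, so input = 9.5 + 4.5 = 14 dBV.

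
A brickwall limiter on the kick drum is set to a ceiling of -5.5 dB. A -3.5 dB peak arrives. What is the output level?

The limiter clamps the peak to its -5.5 dB ceiling.

-5.5 dB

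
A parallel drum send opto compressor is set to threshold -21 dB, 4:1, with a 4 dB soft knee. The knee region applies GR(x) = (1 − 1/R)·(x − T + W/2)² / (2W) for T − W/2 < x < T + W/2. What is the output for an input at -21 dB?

-21.375 dB

x − T + W/2 = -21 − (-21) + 2 = 2.
GR = (1 − 1/4) × 2² / 8 = 0.75 × 4 / 8 = 0.375 dB.
Output = -21 − 0.375 = -21.375 dB.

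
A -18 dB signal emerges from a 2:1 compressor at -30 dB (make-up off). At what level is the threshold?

Gain reduction = -18 − (-30) = 12 dB; output overshoot = GR / (R − 1) = 12 / 1 = 12 dB.
Threshold = output − output overshoot = -30 − 12 = -42 dB.

-42 dB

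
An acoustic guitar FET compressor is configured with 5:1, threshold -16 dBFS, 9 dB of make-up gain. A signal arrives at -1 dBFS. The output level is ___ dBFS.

-1 dBFS sits 15 dB over threshold.
5:1 compression reduces that to 15/5 = 3 dB over.
Output = -16 + 3 = -13 dBFS; make-up adds 9 dB, giving -4 dBFS.

-4 dBFS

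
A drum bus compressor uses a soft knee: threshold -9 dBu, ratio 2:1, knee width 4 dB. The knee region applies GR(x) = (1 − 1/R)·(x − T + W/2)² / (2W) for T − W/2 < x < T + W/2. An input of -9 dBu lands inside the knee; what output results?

x − T + W/2 = -9 − (-9) + 2 = 2.
GR = (1 − 1/2) × 2² / 8 = 0.5 × 4 / 8 = 0.25 dB.
Output = -9 − 0.25 = -9.25 dBu.

-9.25 dBu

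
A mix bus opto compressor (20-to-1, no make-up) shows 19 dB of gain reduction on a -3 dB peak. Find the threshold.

-23 dB

Input is 20 dB above T (since output overshoot × R = input overshoot: (-22 − T)·20 = -3 − T gives T = -23 dB).
Check: -23 + (-3 − (-23))/20 = -23 + 1 = -22 dB. ✓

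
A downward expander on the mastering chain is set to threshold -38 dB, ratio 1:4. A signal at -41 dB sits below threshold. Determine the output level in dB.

-50 dB

Undershoot = (-38) − (-41) = 3 dB.
At 1:4, that expands to 12 dB under threshold.
Output = -38 − 12 = -50 dB.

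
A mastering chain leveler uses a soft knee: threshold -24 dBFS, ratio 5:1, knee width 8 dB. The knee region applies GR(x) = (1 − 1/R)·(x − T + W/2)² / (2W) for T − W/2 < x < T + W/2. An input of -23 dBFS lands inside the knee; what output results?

-24.25 dBFS

x − T + W/2 = -23 − (-24) + 4 = 5.
GR = (1 − 1/5) × 5² / 16 = 0.8 × 25 / 16 = 1.25 dB.
Output = -23 − 1.25 = -24.25 dBFS.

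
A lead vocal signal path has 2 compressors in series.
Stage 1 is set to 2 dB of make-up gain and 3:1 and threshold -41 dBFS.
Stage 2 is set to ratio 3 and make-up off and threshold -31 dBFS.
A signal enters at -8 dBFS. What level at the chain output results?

Stage 1: 33 dB above -41 dBFS, reduced 3:1 to 11 dB above → -30 dBFS; +2 dB make-up → -28 dBFS.
Stage 2: overshoot 3 dB → 3/3 = 1 dB → -30 dBFS.

-30 dBFS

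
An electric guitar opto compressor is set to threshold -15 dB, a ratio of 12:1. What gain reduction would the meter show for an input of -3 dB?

-3 dB exceeds the threshold by 12 dB.
A 12:1 ratio leaves 1 dB of that excess.
GR = overshoot in − overshoot out = 12 − 1 = 11 dB.

11 dB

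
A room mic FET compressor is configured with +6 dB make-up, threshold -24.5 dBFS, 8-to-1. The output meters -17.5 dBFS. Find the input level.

-16.5 dBFS

Before make-up, the level was -17.5 − 6 = -23.5 dBFS.
That's 1 dB above the -24.5 dBFS threshold.
Undo the ratio: input overshoot = 1 × 8 = 8 dB, giving input = -16.5 dBFS.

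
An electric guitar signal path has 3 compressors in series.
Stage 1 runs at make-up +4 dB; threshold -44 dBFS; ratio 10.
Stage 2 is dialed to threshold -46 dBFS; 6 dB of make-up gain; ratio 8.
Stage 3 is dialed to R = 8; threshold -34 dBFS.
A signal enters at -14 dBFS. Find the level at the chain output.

Stage 1: overshoot 30 dB → 30/10 = 3 dB → -41 dBFS; +4 dB make-up → -37 dBFS.
Stage 2: overshoot 9 dB → 9/8 = 1.125 dB → -44.875 dBFS; +6 dB make-up → -38.875 dBFS.
Stage 3: -38.875 dBFS ≤ -34 dBFS, so stage 3 doesn't engage; output -38.875 dBFS.

-38.875 dBFS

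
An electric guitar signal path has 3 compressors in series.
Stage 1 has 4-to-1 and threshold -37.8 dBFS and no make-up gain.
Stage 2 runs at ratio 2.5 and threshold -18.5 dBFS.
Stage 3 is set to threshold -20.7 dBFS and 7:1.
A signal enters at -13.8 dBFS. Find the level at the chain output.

Stage 1: -13.8 dBFS is 24 dB over -37.8 dBFS; at 4:1 that becomes 6 dB over, giving -31.8 dBFS.
Stage 2: below threshold (-31.8 ≤ -18.5); passes unchanged; output -31.8 dBFS.
Stage 3: -31.8 dBFS is at or below the -20.7 dBFS threshold — no compression; output -31.8 dBFS.

-31.8 dBFS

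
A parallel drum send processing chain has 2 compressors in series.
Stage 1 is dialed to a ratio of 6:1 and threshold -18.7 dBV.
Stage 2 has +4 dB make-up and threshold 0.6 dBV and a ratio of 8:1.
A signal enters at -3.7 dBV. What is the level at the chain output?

Stage 1: 15 dB above -18.7 dBV, reduced 6:1 to 2.5 dB above → -16.2 dBV.
Stage 2: -16.2 dBV ≤ 0.6 dBV, so stage 2 doesn't engage; make-up brings it to -12.2 dBV.

-12.2 dBV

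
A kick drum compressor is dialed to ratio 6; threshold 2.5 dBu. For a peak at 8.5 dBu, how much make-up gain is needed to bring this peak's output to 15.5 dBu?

The peak compresses to 2.5 + 6/6 = 3.5 dBu.
To reach 15.5 dBu requires 15.5 − 3.5 = 12 dB of make-up.

12 dB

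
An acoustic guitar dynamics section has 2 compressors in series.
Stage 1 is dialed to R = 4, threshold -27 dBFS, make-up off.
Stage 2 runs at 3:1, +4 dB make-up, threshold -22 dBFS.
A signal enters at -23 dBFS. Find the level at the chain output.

-22 dBFS

Stage 1: -23 dBFS is 4 dB over -27 dBFS; at 4:1 that becomes 1 dB over, giving -26 dBFS.
Stage 2: -26 dBFS ≤ -22 dBFS, so stage 2 doesn't engage; make-up brings it to -22 dBFS.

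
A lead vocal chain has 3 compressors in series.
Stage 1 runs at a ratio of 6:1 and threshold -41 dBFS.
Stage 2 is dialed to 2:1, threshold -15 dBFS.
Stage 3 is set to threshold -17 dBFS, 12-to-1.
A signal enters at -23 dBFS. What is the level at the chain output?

Stage 1: overshoot 18 dB → 18/6 = 3 dB → -38 dBFS.
Stage 2: -38 dBFS is at or below the -15 dBFS threshold — no compression; output -38 dBFS.
Stage 3: -38 dBFS ≤ -17 dBFS, so stage 3 doesn't engage; output -38 dBFS.

-38 dBFS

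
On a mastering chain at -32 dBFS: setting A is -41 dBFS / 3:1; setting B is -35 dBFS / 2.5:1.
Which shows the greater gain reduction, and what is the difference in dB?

A: overshoot 9 dB → output overshoot 3 dB → GR 6 dB.
B: overshoot 3 dB → output overshoot 1.2 dB → GR 1.8 dB.
Difference: 4.2 dB in favour of A.

A, by 4.2 dB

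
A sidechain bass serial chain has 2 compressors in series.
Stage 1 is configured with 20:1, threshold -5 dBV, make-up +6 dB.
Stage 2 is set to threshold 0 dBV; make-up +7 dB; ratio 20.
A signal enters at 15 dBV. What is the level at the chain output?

Stage 1: overshoot 20 dB → 20/20 = 1 dB → -4 dBV; +6 dB make-up → 2 dBV.
Stage 2: overshoot 2 dB → 2/20 = 0.1 dB → 0.1 dBV; +7 dB make-up → 7.1 dBV.

7.1 dBV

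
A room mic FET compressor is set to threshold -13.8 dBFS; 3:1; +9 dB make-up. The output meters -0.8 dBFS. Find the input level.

Stripping the +9 dB make-up gives -9.8 dBFS at the gain stage.
That's 4 dB above the -13.8 dBFS threshold.
Before 3:1 compression the overshoot was 4 × 3 = 12 dB, so input = -13.8 + 12 = -1.8 dBFS.

-1.8 dBFS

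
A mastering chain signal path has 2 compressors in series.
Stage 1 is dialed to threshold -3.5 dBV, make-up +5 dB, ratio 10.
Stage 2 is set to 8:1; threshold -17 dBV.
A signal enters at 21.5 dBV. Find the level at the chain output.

-14.375 dBV

Stage 1: 21.5 dBV is 25 dB over -3.5 dBV; at 10:1 that becomes 2.5 dB over, giving -1 dBV; +5 dB make-up → 4 dBV.
Stage 2: overshoot 21 dB → 21/8 = 2.625 dB → -14.375 dBV.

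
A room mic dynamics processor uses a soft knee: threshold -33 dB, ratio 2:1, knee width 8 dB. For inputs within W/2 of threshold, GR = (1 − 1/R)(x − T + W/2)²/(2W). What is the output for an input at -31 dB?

x − T + W/2 = -31 − (-33) + 4 = 6.
GR = (1 − 1/2) × 6² / 16 = 0.5 × 36 / 16 = 1.125 dB.
Output = -31 − 1.125 = -32.125 dB.

-32.125 dB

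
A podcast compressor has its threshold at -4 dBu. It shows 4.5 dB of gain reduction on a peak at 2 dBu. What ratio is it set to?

4:1

Input overshoot = 2 − (-4) = 6 dB.
Output overshoot = 6 − 4.5 = 1.5 dB.
Ratio = input overshoot / output overshoot = 6 / 1.5 = 4.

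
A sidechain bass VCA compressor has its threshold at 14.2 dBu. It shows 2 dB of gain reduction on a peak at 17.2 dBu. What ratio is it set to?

3:1

Input overshoot = 17.2 − 14.2 = 3 dB.
Output overshoot = 3 − 2 = 1 dB.
Ratio = input overshoot / output overshoot = 3 / 1 = 3.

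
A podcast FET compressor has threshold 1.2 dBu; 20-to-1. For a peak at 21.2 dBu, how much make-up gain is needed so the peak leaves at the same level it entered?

19 dB

Without make-up, output = threshold + overshoot/20 = 1.2 + 1 = 2.2 dBu.
Gap to target: 19 dB.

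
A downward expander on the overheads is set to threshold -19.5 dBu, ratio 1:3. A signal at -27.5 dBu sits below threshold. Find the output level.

-43.5 dBu

The input is 8 dB below the -19.5 dBu threshold.
A 1:3 expander multiplies undershoot by 3: 8 × 3 = 24 dB below threshold.
Output = -19.5 − 24 = -43.5 dBu.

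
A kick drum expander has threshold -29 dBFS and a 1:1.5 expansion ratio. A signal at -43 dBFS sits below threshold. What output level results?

Undershoot = (-29) − (-43) = 14 dB.
At 1:1.5, that expands to 21 dB under threshold.
Output = -29 − 21 = -50 dBFS.

-50 dBFS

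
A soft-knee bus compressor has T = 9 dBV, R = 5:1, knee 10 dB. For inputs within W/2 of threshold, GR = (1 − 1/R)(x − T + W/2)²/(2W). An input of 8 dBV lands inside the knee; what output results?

7.36 dBV

x − T + W/2 = 8 − 9 + 5 = 4.
GR = (1 − 1/5) × 4² / 20 = 0.8 × 16 / 20 = 0.64 dB.
Output = 8 − 0.64 = 7.36 dBV.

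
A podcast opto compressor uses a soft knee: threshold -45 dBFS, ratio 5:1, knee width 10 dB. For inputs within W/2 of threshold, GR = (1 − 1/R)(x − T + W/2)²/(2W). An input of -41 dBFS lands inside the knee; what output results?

-44.24 dBFS

x − T + W/2 = -41 − (-45) + 5 = 9.
GR = (1 − 1/5) × 9² / 20 = 0.8 × 81 / 20 = 3.24 dB.
Output = -41 − 3.24 = -44.24 dBFS.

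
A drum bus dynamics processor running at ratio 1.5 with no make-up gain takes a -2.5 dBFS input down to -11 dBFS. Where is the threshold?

-28 dBFS

Input is 25.5 dB above T (since output overshoot × R = input overshoot: (-11 − T)·1.5 = -2.5 − T gives T = -28 dBFS).
Check: -28 + (-2.5 − (-28))/1.5 = -28 + 17 = -11 dBFS. ✓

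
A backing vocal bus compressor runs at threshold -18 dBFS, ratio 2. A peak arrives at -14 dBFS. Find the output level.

Overshoot: -14 − (-18) = 4 dB.
2:1 compression reduces that to 4/2 = 2 dB over.
That puts the output at -16 dBFS.

-16 dBFS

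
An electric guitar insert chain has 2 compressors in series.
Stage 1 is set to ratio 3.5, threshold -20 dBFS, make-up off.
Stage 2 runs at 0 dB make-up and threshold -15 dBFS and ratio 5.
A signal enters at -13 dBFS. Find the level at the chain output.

-18 dBFS

Stage 1: overshoot 7 dB → 7/3.5 = 2 dB → -18 dBFS.
Stage 2: -18 dBFS ≤ -15 dBFS, so stage 2 doesn't engage; output -18 dBFS.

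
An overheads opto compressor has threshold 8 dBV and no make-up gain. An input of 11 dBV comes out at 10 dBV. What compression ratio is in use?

Input overshoot = 11 − 8 = 3 dB; output overshoot = 10 − 8 = 2 dB.
Ratio = 3 / 2 = 1.5.

1.5:1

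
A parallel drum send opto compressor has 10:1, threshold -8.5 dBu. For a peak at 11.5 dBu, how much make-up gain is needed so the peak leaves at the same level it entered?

18 dB

Overshoot 20 dB → 20/10 = 2 dB after compression, so the compressed level is -8.5 + 2 = -6.5 dBu.
Make-up = target − compressed = 11.5 − (-6.5) = 18 dB.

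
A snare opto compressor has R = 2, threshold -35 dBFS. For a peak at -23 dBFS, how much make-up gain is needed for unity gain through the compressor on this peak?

Overshoot 12 dB → 12/2 = 6 dB after compression, so the compressed level is -35 + 6 = -29 dBFS.
Make-up = target − compressed = -23 − (-29) = 6 dB.

6 dB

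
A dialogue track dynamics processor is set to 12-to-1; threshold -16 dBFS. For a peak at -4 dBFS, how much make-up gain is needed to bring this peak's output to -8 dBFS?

Overshoot 12 dB → 12/12 = 1 dB after compression, so the compressed level is -16 + 1 = -15 dBFS.
Make-up = target − compressed = -8 − (-15) = 7 dB.

7 dB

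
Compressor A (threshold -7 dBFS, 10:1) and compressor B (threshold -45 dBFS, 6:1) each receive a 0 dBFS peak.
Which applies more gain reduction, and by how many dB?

A: 7 dB over, compressed to 0.7 dB over, so 6.3 dB of GR.
B: 45 dB over, compressed to 7.5 dB over, so 37.5 dB of GR.
B reduces 31.2 dB more.

B, by 31.2 dB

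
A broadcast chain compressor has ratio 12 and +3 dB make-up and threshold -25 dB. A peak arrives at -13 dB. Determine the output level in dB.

-21 dB

-13 dB sits 12 dB over threshold.
The 12 dB excess becomes 1 dB after 12:1 reduction.
Output = -25 + 1 = -24 dB; make-up adds 3 dB, giving -21 dB.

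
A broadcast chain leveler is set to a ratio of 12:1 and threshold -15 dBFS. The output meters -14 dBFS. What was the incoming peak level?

-3 dBFS

The compressed level sits -14 − (-15) = 1 dB over threshold.
Undo the ratio: input overshoot = 1 × 12 = 12 dB, giving input = -3 dBFS.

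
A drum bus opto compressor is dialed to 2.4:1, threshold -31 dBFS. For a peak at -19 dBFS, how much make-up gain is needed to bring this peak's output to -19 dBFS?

Overshoot 12 dB → 12/2.4 = 5 dB after compression, so the compressed level is -31 + 5 = -26 dBFS.
Make-up = target − compressed = -19 − (-26) = 7 dB.

7 dB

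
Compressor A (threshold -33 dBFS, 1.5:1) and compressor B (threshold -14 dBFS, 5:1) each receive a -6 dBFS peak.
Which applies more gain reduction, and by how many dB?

A, by 2.6 dB

A: overshoot 27 dB → output overshoot 18 dB → GR 9 dB.
B: overshoot 8 dB → output overshoot 1.6 dB → GR 6.4 dB.
A reduces 2.6 dB more.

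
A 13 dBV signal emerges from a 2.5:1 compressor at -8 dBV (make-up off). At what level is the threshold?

-22 dBV

Input is 35 dB above T (since output overshoot × R = input overshoot: (-8 − T)·2.5 = 13 − T gives T = -22 dBV).
Check: -22 + (13 − (-22))/2.5 = -22 + 14 = -8 dBV. ✓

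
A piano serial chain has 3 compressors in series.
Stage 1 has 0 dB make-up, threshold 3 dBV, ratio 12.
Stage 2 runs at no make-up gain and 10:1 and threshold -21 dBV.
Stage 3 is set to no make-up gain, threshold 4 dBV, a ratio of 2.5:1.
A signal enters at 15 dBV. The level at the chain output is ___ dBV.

-18.5 dBV

Stage 1: overshoot 12 dB → 12/12 = 1 dB → 4 dBV.
Stage 2: 4 dBV is 25 dB over -21 dBV; at 10:1 that becomes 2.5 dB over, giving -18.5 dBV.
Stage 3: -18.5 dBV ≤ 4 dBV, so stage 3 doesn't engage; output -18.5 dBV.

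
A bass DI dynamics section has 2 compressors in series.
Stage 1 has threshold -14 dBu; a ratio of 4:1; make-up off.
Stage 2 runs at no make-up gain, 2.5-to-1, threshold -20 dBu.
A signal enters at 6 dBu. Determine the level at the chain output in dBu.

Stage 1: overshoot 20 dB → 20/4 = 5 dB → -9 dBu.
Stage 2: overshoot 11 dB → 11/2.5 = 4.4 dB → -15.6 dBu.

-15.6 dBu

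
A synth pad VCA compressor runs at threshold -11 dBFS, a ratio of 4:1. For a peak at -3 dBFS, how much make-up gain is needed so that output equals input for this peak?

6 dB

The peak compresses to -11 + 8/4 = -9 dBFS.
To reach -3 dBFS requires -3 − (-9) = 6 dB of make-up.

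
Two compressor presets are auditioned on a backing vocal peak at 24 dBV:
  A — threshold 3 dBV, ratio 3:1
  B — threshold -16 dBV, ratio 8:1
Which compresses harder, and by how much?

B, by 21 dB

A: 21 dB over, compressed to 7 dB over, so 14 dB of GR.
B: 40 dB over, compressed to 5 dB over, so 35 dB of GR.
Difference: 21 dB in favour of B.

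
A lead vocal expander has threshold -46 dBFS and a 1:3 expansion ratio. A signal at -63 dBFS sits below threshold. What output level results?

-97 dBFS

The input is 17 dB below the -46 dBFS threshold.
A 1:3 expander multiplies undershoot by 3: 17 × 3 = 51 dB below threshold.
Output = -46 − 51 = -97 dBFS.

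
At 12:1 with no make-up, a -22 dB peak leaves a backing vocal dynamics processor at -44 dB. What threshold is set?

-46 dB

Let T be the threshold. Output overshoot = (input overshoot)/R, so -44 − T = (-22 − T)/12.
12·(-44 − T) = -22 − T → 11·T = -528 − (-22) = -506.
T = -506/11 = -46 dB.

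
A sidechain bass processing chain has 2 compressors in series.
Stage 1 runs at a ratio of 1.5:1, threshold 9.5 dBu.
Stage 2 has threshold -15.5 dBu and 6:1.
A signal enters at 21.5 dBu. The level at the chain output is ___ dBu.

Stage 1: overshoot 12 dB → 12/1.5 = 8 dB → 17.5 dBu.
Stage 2: 33 dB above -15.5 dBu, reduced 6:1 to 5.5 dB above → -10 dBu.

-10 dBu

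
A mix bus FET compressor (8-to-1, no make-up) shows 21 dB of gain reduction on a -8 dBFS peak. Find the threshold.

Gain reduction = -8 − (-29) = 21 dB; output overshoot = GR / (R − 1) = 21 / 7 = 3 dB.
Threshold = output − output overshoot = -29 − 3 = -32 dBFS.

-32 dBFS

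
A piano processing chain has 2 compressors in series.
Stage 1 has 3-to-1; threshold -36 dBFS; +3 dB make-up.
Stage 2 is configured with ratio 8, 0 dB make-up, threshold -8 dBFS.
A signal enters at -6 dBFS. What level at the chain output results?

Stage 1: overshoot 30 dB → 30/3 = 10 dB → -26 dBFS; +3 dB make-up → -23 dBFS.
Stage 2: below threshold (-23 ≤ -8); passes unchanged; output -23 dBFS.

-23 dBFS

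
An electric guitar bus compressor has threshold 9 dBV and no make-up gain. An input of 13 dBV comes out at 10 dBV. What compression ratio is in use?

4:1

Input overshoot = 13 − 9 = 4 dB; output overshoot = 10 − 9 = 1 dB.
Ratio = 4 / 1 = 4.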